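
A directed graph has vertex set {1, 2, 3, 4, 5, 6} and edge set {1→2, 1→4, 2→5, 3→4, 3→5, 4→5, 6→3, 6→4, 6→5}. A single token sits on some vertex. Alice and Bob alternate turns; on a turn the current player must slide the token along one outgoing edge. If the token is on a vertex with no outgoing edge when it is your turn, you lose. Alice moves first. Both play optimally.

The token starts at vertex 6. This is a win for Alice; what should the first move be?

Move to 5.

Use the standard recursion: the mover loses at a terminal position; elsewhere, the mover wins exactly when some move hands the opponent an L position.
Every edge goes from a vertex to one that appears earlier in the order 5, 2, 4, 3, 1, 6, so processing vertices in that order labels each vertex after all of its successors.
5: no outgoing edge → L
2: →5(L), so W
4: →5(L), so W
3: →5(L), so W
1: →4(W), 2(W) — all W, so L
6: →5(L), so W
From 6, the L positions reachable in one move are: 5.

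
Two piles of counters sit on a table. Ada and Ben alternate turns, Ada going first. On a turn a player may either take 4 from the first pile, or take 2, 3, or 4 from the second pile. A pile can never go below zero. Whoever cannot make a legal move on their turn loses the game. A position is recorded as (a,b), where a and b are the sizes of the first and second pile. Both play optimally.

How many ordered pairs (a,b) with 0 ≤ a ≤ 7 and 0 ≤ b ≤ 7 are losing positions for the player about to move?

Use the standard recursion: the mover loses at a terminal position; elsewhere, the mover wins exactly when some move hands the opponent an L position.
Every move lowers a or b (never raises either), so fill the grid row by row in increasing a, and left to right within a row: each cell's successors are then already labelled.
      b=0  b=1  b=2  b=3  b=4  b=5  b=6  b=7
a=0:    L    L    W    W    W    W    L    L
a=1:    L    L    W    W    W    W    L    L
a=2:    L    L    W    W    W    W    L    L
a=3:    L    L    W    W    W    W    L    L
a=4:    W    W    L    L    W    W    W    W
a=5:    W    W    L    L    W    W    W    W
a=6:    W    W    L    L    W    W    W    W
a=7:    W    W    L    L    W    W    W    W
Cells with no legal move (terminal, hence L): (0,0), (0,1), (1,0), (1,1), (2,0), (2,1), (3,0), (3,1).
The remaining L cells, each justified by listing all of its moves:
(0,6): moves to (0,4)(W), (0,3)(W), (0,2)(W); every one is W ⇒ L
(0,7): moves to (0,5)(W), (0,4)(W), (0,3)(W); every one is W ⇒ L
(1,6): moves to (1,4)(W), (1,3)(W), (1,2)(W); every one is W ⇒ L
(1,7): moves to (1,5)(W), (1,4)(W), (1,3)(W); every one is W ⇒ L
(2,6): moves to (2,4)(W), (2,3)(W), (2,2)(W); every one is W ⇒ L
(2,7): moves to (2,5)(W), (2,4)(W), (2,3)(W); every one is W ⇒ L
(3,6): moves to (3,4)(W), (3,3)(W), (3,2)(W); every one is W ⇒ L
(3,7): moves to (3,5)(W), (3,4)(W), (3,3)(W); every one is W ⇒ L
(4,2): moves to (0,2)(W), (4,0)(W); every one is W ⇒ L
(4,3): moves to (0,3)(W), (4,1)(W), (4,0)(W); every one is W ⇒ L
(5,2): moves to (1,2)(W), (5,0)(W); every one is W ⇒ L
(5,3): moves to (1,3)(W), (5,1)(W), (5,0)(W); every one is W ⇒ L
(6,2): moves to (2,2)(W), (6,0)(W); every one is W ⇒ L
(6,3): moves to (2,3)(W), (6,1)(W), (6,0)(W); every one is W ⇒ L
(7,2): moves to (3,2)(W), (7,0)(W); every one is W ⇒ L
(7,3): moves to (3,3)(W), (7,1)(W), (7,0)(W); every one is W ⇒ L
Every other cell has at least one move into one of the L cells above, so it is W.
L cells per row: a=0: 4, a=1: 4, a=2: 4, a=3: 4, a=4: 2, a=5: 2, a=6: 2, a=7: 2; total 24.

24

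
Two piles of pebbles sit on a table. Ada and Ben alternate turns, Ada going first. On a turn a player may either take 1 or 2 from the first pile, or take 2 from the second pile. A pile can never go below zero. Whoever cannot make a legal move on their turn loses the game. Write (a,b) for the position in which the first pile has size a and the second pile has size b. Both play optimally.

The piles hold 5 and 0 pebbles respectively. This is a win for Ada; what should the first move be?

Compute win/loss labels from the base case upward. A position with no move is L. Any other position is W if it can reach an L in one move, else L.
No move ever increases a pile, so every position that can arise here has a ≤ 5 and b ≤ 0; it is enough to label the cells with 0 ≤ a ≤ 5 and 0 ≤ b ≤ 0.
Every move lowers a or b (never raises either), so fill the grid row by row in increasing a, and left to right within a row: each cell's successors are then already labelled.
      b=0
a=0:    L
a=1:    W
a=2:    W
a=3:    L
a=4:    W
a=5:    W
Cells with no legal move (terminal, hence L): (0,0).
The remaining L cells, each justified by listing all of its moves:
(3,0): only reaches (2,0)(W), (1,0)(W), all W → L
Every other cell has at least one move into one of the L cells above, so it is W.
From (5,0), the L positions reachable in one move are: (3,0).

Move to (3,0).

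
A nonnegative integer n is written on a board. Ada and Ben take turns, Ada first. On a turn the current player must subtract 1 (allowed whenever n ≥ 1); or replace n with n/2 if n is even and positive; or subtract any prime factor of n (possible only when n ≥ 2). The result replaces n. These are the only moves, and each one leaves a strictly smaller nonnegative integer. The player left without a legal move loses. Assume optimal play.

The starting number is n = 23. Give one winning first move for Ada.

Build the W/L table. Terminal = L. A non-terminal position is W if it has a move to some L; otherwise it is L.
n=0: no move → L
n=1: →0(L), so W
n=2: →0(L), so W
n=3: →0(L), so W
n=4: →2(W), 3(W) — all W, so L
n=5: →0(L), so W
n=6: →4(L), so W
n=7: →0(L), so W
n=8: →4(L), so W
n=9: →6(W), 8(W) — all W, so L
n=10: →9(L), so W
n=11: →0(L), so W
n=12: →9(L), so W
n=13: →0(L), so W
n=14: →7(W), 12(W), 13(W) — all W, so L
n=15: →14(L), so W
n=16: →14(L), so W
n=17: →0(L), so W
n=18: →9(L), so W
n=19: →0(L), so W
n=20: →10(W), 15(W), 18(W), 19(W) — all W, so L
n=21: →14(L), so W
n=22: →20(L), so W
n=23: →0(L), so W
From 23, the L positions reachable in one move are: 0.

Move to 0.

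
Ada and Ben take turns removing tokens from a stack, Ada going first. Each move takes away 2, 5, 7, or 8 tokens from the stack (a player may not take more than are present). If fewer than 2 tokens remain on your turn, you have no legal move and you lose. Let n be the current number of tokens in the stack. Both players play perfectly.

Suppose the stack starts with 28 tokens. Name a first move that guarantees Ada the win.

Remove 5, leaving 23.

Build the W/L table. Terminal = L. A non-terminal position is W if it has a move to some L; otherwise it is L.
n=0: no move → L
n=1: no move → L
n=2: can move to 0, which is L ⇒ W
n=3: can move to 1, which is L ⇒ W
n=4: the only move is to 2(W), a W ⇒ L
n=5: can move to 0, which is L ⇒ W
n=6: can move to 4, which is L ⇒ W
n=7: can move to 0, which is L ⇒ W
n=8: can move to 1, which is L ⇒ W
n=9: can move to 4, which is L ⇒ W
n=10: moves to 8(W), 5(W), 3(W), 2(W); every one is W ⇒ L
n=11: can move to 4, which is L ⇒ W
n=12: can move to 10, which is L ⇒ W
n=13: moves to 11(W), 8(W), 6(W), 5(W); every one is W ⇒ L
n=14: moves to 12(W), 9(W), 7(W), 6(W); every one is W ⇒ L
n=15: can move to 13, which is L ⇒ W
n=16: can move to 14, which is L ⇒ W
n=17: can move to 10, which is L ⇒ W
n=18: can move to 13, which is L ⇒ W
n=19: can move to 14, which is L ⇒ W
n=20: can move to 13, which is L ⇒ W
n=21: can move to 14, which is L ⇒ W
n=22: can move to 14, which is L ⇒ W
n=23: moves to 21(W), 18(W), 16(W), 15(W); every one is W ⇒ L
n=24: moves to 22(W), 19(W), 17(W), 16(W); every one is W ⇒ L
n=25: can move to 23, which is L ⇒ W
n=26: can move to 24, which is L ⇒ W
n=27: moves to 25(W), 22(W), 20(W), 19(W); every one is W ⇒ L
n=28: can move to 23, which is L ⇒ W
From 28, the L positions reachable in one move are: 23.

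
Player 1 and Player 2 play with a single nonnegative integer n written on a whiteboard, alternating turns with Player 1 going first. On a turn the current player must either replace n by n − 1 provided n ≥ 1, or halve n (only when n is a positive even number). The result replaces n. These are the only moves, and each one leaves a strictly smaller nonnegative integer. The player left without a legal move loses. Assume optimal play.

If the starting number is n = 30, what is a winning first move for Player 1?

Use the standard recursion: the mover loses at a terminal position; elsewhere, the mover wins exactly when some move hands the opponent an L position.
n=0: no move → L
n=1: reaches L-position 0 → W
n=2: only reaches 1(W), which is W → L
n=3: reaches L-position 2 → W
n=4: reaches L-position 2 → W
n=5: only reaches 4(W), which is W → L
n=6: reaches L-position 5 → W
n=7: only reaches 6(W), which is W → L
n=8: reaches L-position 7 → W
n=9: only reaches 8(W), which is W → L
n=10: reaches L-position 5 → W
n=11: only reaches 10(W), which is W → L
n=12: reaches L-position 11 → W
n=13: only reaches 12(W), which is W → L
n=14: reaches L-position 7 → W
n=15: only reaches 14(W), which is W → L
n=16: reaches L-position 15 → W
n=17: only reaches 16(W), which is W → L
n=18: reaches L-position 9 → W
n=19: only reaches 18(W), which is W → L
n=20: reaches L-position 19 → W
n=21: only reaches 20(W), which is W → L
n=22: reaches L-position 11 → W
n=23: only reaches 22(W), which is W → L
n=24: reaches L-position 23 → W
n=25: only reaches 24(W), which is W → L
n=26: reaches L-position 13 → W
n=27: only reaches 26(W), which is W → L
n=28: reaches L-position 27 → W
n=29: only reaches 28(W), which is W → L
n=30: reaches L-position 15 → W
From 30, the L positions reachable in one move are: 15, 29. Any move reaching one of these is winning.

Move to 15.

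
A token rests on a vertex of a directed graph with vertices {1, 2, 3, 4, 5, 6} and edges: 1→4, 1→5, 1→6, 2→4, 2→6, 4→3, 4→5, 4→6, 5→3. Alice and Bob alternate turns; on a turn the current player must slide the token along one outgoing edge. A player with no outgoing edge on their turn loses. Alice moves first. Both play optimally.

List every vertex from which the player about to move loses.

Label each position W (a win for the player to move) or L (a loss). A position with no legal move is L; any other position is W exactly when some move reaches an L, and L when every move reaches a W.
Every edge goes from a vertex to one that appears earlier in the order 6, 3, 5, 4, 1, 2, so processing vertices in that order labels each vertex after all of its successors.
6: no outgoing edge → L
3: no outgoing edge → L
5: can move to 3, which is L ⇒ W
4: can move to 3, which is L ⇒ W
1: can move to 6, which is L ⇒ W
2: can move to 6, which is L ⇒ W
The losing starting vertices are exactly the entries labelled L in this table (2 of them).

3, 6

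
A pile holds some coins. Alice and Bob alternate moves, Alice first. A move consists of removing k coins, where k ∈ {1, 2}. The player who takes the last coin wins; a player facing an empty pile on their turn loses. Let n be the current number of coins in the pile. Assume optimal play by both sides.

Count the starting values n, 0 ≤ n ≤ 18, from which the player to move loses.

Positions with no move are L. A position that does have a move is losing for the player to move precisely when every available move leads to a winning position for the opponent. Fill in the labels:
n=0: no move → L
n=1: W (go to 0, an L position)
n=2: W (go to 0, an L position)
n=3: L (options 2(W), 1(W) are all W)
n=4: W (go to 3, an L position)
n=5: W (go to 3, an L position)
n=6: L (options 5(W), 4(W) are all W)
n=7: W (go to 6, an L position)
n=8: W (go to 6, an L position)
n=9: L (options 8(W), 7(W) are all W)
n=10: W (go to 9, an L position)
n=11: W (go to 9, an L position)
n=12: L (options 11(W), 10(W) are all W)
n=13: W (go to 12, an L position)
n=14: W (go to 12, an L position)
n=15: L (options 14(W), 13(W) are all W)
n=16: W (go to 15, an L position)
n=17: W (go to 15, an L position)
n=18: L (options 17(W), 16(W) are all W)
L entries with 0 ≤ n ≤ 18: n = 0, 3, 6, 9, 12, 15, 18; that makes 7.

7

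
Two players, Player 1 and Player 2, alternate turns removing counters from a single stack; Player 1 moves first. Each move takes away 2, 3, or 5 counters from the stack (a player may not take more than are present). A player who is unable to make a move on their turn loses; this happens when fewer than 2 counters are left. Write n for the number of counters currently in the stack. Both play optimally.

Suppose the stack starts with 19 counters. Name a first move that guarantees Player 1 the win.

Remove 5, leaving 14.

Work bottom-up. With no move the player to move loses. Otherwise the position is W if at least one move leads to an L position for the opponent, and L if every move leads to a W.
n=0: no move → L
n=1: no move → L
n=2: reaches L-position 0 → W
n=3: reaches L-position 1 → W
n=4: reaches L-position 1 → W
n=5: reaches L-position 0 → W
n=6: reaches L-position 1 → W
n=7: only reaches 5(W), 4(W), 2(W), all W → L
n=8: only reaches 6(W), 5(W), 3(W), all W → L
n=9: reaches L-position 7 → W
n=10: reaches L-position 8 → W
n=11: reaches L-position 8 → W
n=12: reaches L-position 7 → W
n=13: reaches L-position 8 → W
n=14: only reaches 12(W), 11(W), 9(W), all W → L
n=15: only reaches 13(W), 12(W), 10(W), all W → L
n=16: reaches L-position 14 → W
n=17: reaches L-position 15 → W
n=18: reaches L-position 15 → W
n=19: reaches L-position 14 → W
From 19, the L positions reachable in one move are: 14.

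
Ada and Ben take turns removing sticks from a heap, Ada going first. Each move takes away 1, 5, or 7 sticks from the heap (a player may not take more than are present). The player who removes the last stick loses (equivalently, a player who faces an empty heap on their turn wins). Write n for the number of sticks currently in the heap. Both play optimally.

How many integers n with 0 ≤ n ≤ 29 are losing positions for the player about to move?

Use the standard recursion: the mover wins at a terminal position; elsewhere, the mover wins exactly when some move hands the opponent an L position.
n=0: no move; the opponent has just taken the last stick and therefore loses → W
n=1: →0(W) only, which is W, so L
n=2: →1(L), so W
n=3: →2(W) only, which is W, so L
n=4: →3(L), so W
n=5: →4(W), 0(W) — all W, so L
n=6: →5(L), so W
n=7: →6(W), 2(W), 0(W) — all W, so L
n=8: →7(L), so W
n=9: →8(W), 4(W), 2(W) — all W, so L
n=10: →9(L), so W
n=11: →10(W), 6(W), 4(W) — all W, so L
n=12: →11(L), so W
n=13: →12(W), 8(W), 6(W) — all W, so L
n=14: →13(L), so W
n=15: →14(W), 10(W), 8(W) — all W, so L
n=16: →15(L), so W
n=17: →16(W), 12(W), 10(W) — all W, so L
n=18: →17(L), so W
n=19: →18(W), 14(W), 12(W) — all W, so L
n=20: →19(L), so W
n=21: →20(W), 16(W), 14(W) — all W, so L
n=22: →21(L), so W
n=23: →22(W), 18(W), 16(W) — all W, so L
n=24: →23(L), so W
n=25: →24(W), 20(W), 18(W) — all W, so L
n=26: →25(L), so W
n=27: →26(W), 22(W), 20(W) — all W, so L
n=28: →27(L), so W
n=29: →28(W), 24(W), 22(W) — all W, so L
L entries with 0 ≤ n ≤ 29: n = 1, 3, 5, 7, 9, 11, 13, 15, 17, 19, 21, 23, 25, 27, 29; that makes 15.

15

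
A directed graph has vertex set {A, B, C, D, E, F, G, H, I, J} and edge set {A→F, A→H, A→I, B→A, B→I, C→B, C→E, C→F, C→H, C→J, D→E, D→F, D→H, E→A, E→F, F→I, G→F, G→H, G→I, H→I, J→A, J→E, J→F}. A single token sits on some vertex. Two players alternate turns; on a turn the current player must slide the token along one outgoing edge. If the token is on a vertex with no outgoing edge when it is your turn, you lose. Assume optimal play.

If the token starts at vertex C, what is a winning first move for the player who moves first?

Build the W/L table. Terminal = L. A non-terminal position is W if it has a move to some L; otherwise it is L.
Every edge goes from a vertex to one that appears earlier in the order I, F, H, A, E, G, B, J, D, C, so processing vertices in that order labels each vertex after all of its successors.
I: no outgoing edge → L
F: reaches L-position I → W
H: reaches L-position I → W
A: reaches L-position I → W
E: only reaches A(W), F(W), all W → L
G: reaches L-position I → W
B: reaches L-position I → W
J: reaches L-position E → W
D: reaches L-position E → W
C: reaches L-position E → W
From C, the L positions reachable in one move are: E.

Move to E.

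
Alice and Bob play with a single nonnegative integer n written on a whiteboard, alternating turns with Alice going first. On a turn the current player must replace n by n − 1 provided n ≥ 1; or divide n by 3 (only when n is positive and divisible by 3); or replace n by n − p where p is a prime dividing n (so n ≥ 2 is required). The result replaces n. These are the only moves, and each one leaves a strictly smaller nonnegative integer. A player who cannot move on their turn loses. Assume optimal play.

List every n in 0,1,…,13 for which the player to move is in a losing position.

0, 4, 8

Use the standard recursion: the mover loses at a terminal position; elsewhere, the mover wins exactly when some move hands the opponent an L position.
n=0: no move → L
n=1: →0(L), so W
n=2: →0(L), so W
n=3: →0(L), so W
n=4: →2(W), 3(W) — all W, so L
n=5: →0(L), so W
n=6: →4(L), so W
n=7: →0(L), so W
n=8: →6(W), 7(W) — all W, so L
n=9: →8(L), so W
n=10: →8(L), so W
n=11: →0(L), so W
n=12: →4(L), so W
n=13: →0(L), so W
The losing starting values of n are exactly the entries labelled L in this table (3 of them).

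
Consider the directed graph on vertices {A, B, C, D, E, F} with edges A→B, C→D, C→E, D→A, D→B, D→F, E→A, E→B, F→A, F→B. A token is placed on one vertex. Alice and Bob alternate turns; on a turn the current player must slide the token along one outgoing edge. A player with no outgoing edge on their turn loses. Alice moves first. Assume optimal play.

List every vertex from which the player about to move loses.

Classify positions by backward induction: terminal positions (no move available) are L. From any other position, the mover wins iff some move reaches an L.
Every edge goes from a vertex to one that appears earlier in the order B, A, E, F, D, C, so processing vertices in that order labels each vertex after all of its successors.
B: no outgoing edge → L
A: can move to B, which is L ⇒ W
E: can move to B, which is L ⇒ W
F: can move to B, which is L ⇒ W
D: can move to B, which is L ⇒ W
C: moves to D(W), E(W); every one is W ⇒ L
The losing starting vertices are exactly the entries labelled L in this table (2 of them).

B, C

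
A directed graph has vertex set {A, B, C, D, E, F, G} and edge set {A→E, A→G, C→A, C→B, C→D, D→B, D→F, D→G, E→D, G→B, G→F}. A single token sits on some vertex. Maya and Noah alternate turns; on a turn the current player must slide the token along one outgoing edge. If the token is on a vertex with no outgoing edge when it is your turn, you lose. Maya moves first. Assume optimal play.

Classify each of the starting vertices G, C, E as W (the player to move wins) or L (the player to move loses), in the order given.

G: W, C: W, E: L

Work bottom-up. With no move the player to move loses. Otherwise the position is W if at least one move leads to an L position for the opponent, and L if every move leads to a W.
Every edge goes from a vertex to one that appears earlier in the order B, F, G, D, E, A, C, so processing vertices in that order labels each vertex after all of its successors.
B: no outgoing edge → L
F: no outgoing edge → L
G: →F(L), so W
D: →F(L), so W
E: →D(W) only, which is W, so L
A: →E(L), so W
C: →B(L), so W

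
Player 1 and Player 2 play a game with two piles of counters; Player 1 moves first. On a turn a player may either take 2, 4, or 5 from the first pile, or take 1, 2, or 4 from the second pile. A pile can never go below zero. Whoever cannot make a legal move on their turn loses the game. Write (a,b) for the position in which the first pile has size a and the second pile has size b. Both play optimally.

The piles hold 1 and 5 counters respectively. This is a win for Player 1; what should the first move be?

Move to (1,3).

Label each position W (a win for the player to move) or L (a loss). A position with no legal move is L; any other position is W exactly when some move reaches an L, and L when every move reaches a W.
No move ever increases a pile, so every position that can arise here has a ≤ 1 and b ≤ 5; it is enough to label the cells with 0 ≤ a ≤ 1 and 0 ≤ b ≤ 5.
Every move lowers a or b (never raises either), so fill the grid row by row in increasing a, and left to right within a row: each cell's successors are then already labelled.
      b=0  b=1  b=2  b=3  b=4  b=5
a=0:    L    W    W    L    W    W
a=1:    L    W    W    L    W    W
Cells with no legal move (terminal, hence L): (0,0), (1,0).
The remaining L cells, each justified by listing all of its moves:
(0,3): L (options (0,2)(W), (0,1)(W) are all W)
(1,3): L (options (1,2)(W), (1,1)(W) are all W)
Every other cell has at least one move into one of the L cells above, so it is W.
From (1,5), the L positions reachable in one move are: (1,3).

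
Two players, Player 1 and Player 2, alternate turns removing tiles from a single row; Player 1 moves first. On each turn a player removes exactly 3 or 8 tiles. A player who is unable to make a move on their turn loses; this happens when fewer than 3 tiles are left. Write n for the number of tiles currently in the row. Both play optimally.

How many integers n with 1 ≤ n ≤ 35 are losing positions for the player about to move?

Use the standard recursion: the mover loses at a terminal position; elsewhere, the mover wins exactly when some move hands the opponent an L position.
n=0: no move → L
n=1: no move → L
n=2: no move → L
n=3: can move to 0, which is L ⇒ W
n=4: can move to 1, which is L ⇒ W
n=5: can move to 2, which is L ⇒ W
n=6: the only move is to 3(W), a W ⇒ L
n=7: the only move is to 4(W), a W ⇒ L
n=8: can move to 0, which is L ⇒ W
n=9: can move to 6, which is L ⇒ W
n=10: can move to 7, which is L ⇒ W
n=11: moves to 8(W), 3(W); every one is W ⇒ L
n=12: moves to 9(W), 4(W); every one is W ⇒ L
n=13: moves to 10(W), 5(W); every one is W ⇒ L
n=14: can move to 11, which is L ⇒ W
n=15: can move to 12, which is L ⇒ W
n=16: can move to 13, which is L ⇒ W
n=17: moves to 14(W), 9(W); every one is W ⇒ L
n=18: moves to 15(W), 10(W); every one is W ⇒ L
n=19: can move to 11, which is L ⇒ W
n=20: can move to 17, which is L ⇒ W
n=21: can move to 18, which is L ⇒ W
n=22: moves to 19(W), 14(W); every one is W ⇒ L
n=23: moves to 20(W), 15(W); every one is W ⇒ L
n=24: moves to 21(W), 16(W); every one is W ⇒ L
n=25: can move to 22, which is L ⇒ W
n=26: can move to 23, which is L ⇒ W
n=27: can move to 24, which is L ⇒ W
n=28: moves to 25(W), 20(W); every one is W ⇒ L
n=29: moves to 26(W), 21(W); every one is W ⇒ L
n=30: can move to 22, which is L ⇒ W
n=31: can move to 28, which is L ⇒ W
n=32: can move to 29, which is L ⇒ W
n=33: moves to 30(W), 25(W); every one is W ⇒ L
n=34: moves to 31(W), 26(W); every one is W ⇒ L
n=35: moves to 32(W), 27(W); every one is W ⇒ L
L entries with 1 ≤ n ≤ 35 (n=0 is outside the asked range and is not counted): n = 1, 2, 6, 7, 11, 12, 13, 17, 18, 22, 23, 24, 28, 29, 33, 34, 35; that makes 17.

17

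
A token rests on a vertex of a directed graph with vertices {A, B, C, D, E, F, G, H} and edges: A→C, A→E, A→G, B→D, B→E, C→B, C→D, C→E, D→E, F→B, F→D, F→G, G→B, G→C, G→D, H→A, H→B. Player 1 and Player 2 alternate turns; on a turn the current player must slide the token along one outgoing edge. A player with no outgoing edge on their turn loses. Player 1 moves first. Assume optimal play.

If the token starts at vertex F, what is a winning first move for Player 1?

Move to G.

Positions with no move are L. A position that does have a move is losing for the player to move precisely when every available move leads to a winning position for the opponent. Fill in the labels:
Every edge goes from a vertex to one that appears earlier in the order E, D, B, C, G, A, F, H, so processing vertices in that order labels each vertex after all of its successors.
E: no outgoing edge → L
D: →E(L), so W
B: →E(L), so W
C: →E(L), so W
G: →C(W), B(W), D(W) — all W, so L
A: →G(L), so W
F: →G(L), so W
H: →A(W), B(W) — all W, so L
From F, the L positions reachable in one move are: G.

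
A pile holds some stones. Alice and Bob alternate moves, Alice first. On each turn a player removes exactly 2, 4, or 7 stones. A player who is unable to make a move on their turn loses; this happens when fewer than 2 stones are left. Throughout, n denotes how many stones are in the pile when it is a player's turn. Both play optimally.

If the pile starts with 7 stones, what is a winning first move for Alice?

Remove 7, leaving 0.

Positions with no move are L. A position that does have a move is losing for the player to move precisely when every available move leads to a winning position for the opponent. Fill in the labels:
n=0: no move → L
n=1: no move → L
n=2: W (go to 0, an L position)
n=3: W (go to 1, an L position)
n=4: W (go to 0, an L position)
n=5: W (go to 1, an L position)
n=6: L (options 4(W), 2(W) are all W)
n=7: W (go to 0, an L position)
From 7, the L positions reachable in one move are: 0.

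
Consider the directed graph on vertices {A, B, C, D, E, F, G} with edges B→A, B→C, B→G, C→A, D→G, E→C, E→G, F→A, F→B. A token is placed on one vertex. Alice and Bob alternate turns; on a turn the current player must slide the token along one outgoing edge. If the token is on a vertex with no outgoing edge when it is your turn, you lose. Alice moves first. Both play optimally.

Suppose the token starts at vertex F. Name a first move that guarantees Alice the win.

Move to A.

Label each position W (a win for the player to move) or L (a loss). A position with no legal move is L; any other position is W exactly when some move reaches an L, and L when every move reaches a W.
Every edge goes from a vertex to one that appears earlier in the order G, A, C, B, D, E, F, so processing vertices in that order labels each vertex after all of its successors.
G: no outgoing edge → L
A: no outgoing edge → L
C: can move to A, which is L ⇒ W
B: can move to A, which is L ⇒ W
D: can move to G, which is L ⇒ W
E: can move to G, which is L ⇒ W
F: can move to A, which is L ⇒ W
From F, the L positions reachable in one move are: A.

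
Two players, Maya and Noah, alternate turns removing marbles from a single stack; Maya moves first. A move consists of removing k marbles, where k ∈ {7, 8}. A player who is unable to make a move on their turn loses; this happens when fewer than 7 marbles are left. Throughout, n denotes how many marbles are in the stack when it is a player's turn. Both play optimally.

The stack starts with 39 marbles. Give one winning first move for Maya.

Work bottom-up. With no move the player to move loses. Otherwise the position is W if at least one move leads to an L position for the opponent, and L if every move leads to a W.
n=0: no move → L
n=1: no move → L
n=2: no move → L
n=3: no move → L
n=4: no move → L
n=5: no move → L
n=6: no move → L
n=7: reaches L-position 0 → W
n=8: reaches L-position 1 → W
n=9: reaches L-position 2 → W
n=10: reaches L-position 3 → W
n=11: reaches L-position 4 → W
n=12: reaches L-position 5 → W
n=13: reaches L-position 6 → W
n=14: reaches L-position 6 → W
n=15: only reaches 8(W), 7(W), all W → L
n=16: only reaches 9(W), 8(W), all W → L
n=17: only reaches 10(W), 9(W), all W → L
n=18: only reaches 11(W), 10(W), all W → L
n=19: only reaches 12(W), 11(W), all W → L
n=20: only reaches 13(W), 12(W), all W → L
n=21: only reaches 14(W), 13(W), all W → L
n=22: reaches L-position 15 → W
n=23: reaches L-position 16 → W
n=24: reaches L-position 17 → W
n=25: reaches L-position 18 → W
n=26: reaches L-position 19 → W
n=27: reaches L-position 20 → W
n=28: reaches L-position 21 → W
n=29: reaches L-position 21 → W
n=30: only reaches 23(W), 22(W), all W → L
n=31: only reaches 24(W), 23(W), all W → L
n=32: only reaches 25(W), 24(W), all W → L
n=33: only reaches 26(W), 25(W), all W → L
n=34: only reaches 27(W), 26(W), all W → L
n=35: only reaches 28(W), 27(W), all W → L
n=36: only reaches 29(W), 28(W), all W → L
n=37: reaches L-position 30 → W
n=38: reaches L-position 31 → W
n=39: reaches L-position 32 → W
From 39, the L positions reachable in one move are: 32, 31. Any move reaching one of these is winning.

Remove 7, leaving 32.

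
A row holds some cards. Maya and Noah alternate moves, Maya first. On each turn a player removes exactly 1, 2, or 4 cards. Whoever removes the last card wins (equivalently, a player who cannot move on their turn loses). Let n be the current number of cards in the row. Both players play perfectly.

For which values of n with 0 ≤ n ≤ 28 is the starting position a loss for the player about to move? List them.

Use the standard recursion: the mover loses at a terminal position; elsewhere, the mover wins exactly when some move hands the opponent an L position.
n=0: no move → L
n=1: reaches L-position 0 → W
n=2: reaches L-position 0 → W
n=3: only reaches 2(W), 1(W), all W → L
n=4: reaches L-position 3 → W
n=5: reaches L-position 3 → W
n=6: only reaches 5(W), 4(W), 2(W), all W → L
n=7: reaches L-position 6 → W
n=8: reaches L-position 6 → W
n=9: only reaches 8(W), 7(W), 5(W), all W → L
n=10: reaches L-position 9 → W
n=11: reaches L-position 9 → W
n=12: only reaches 11(W), 10(W), 8(W), all W → L
n=13: reaches L-position 12 → W
n=14: reaches L-position 12 → W
n=15: only reaches 14(W), 13(W), 11(W), all W → L
n=16: reaches L-position 15 → W
n=17: reaches L-position 15 → W
n=18: only reaches 17(W), 16(W), 14(W), all W → L
n=19: reaches L-position 18 → W
n=20: reaches L-position 18 → W
n=21: only reaches 20(W), 19(W), 17(W), all W → L
n=22: reaches L-position 21 → W
n=23: reaches L-position 21 → W
n=24: only reaches 23(W), 22(W), 20(W), all W → L
n=25: reaches L-position 24 → W
n=26: reaches L-position 24 → W
n=27: only reaches 26(W), 25(W), 23(W), all W → L
n=28: reaches L-position 27 → W
The losing starting values of n are exactly the entries labelled L in this table (10 of them).

0, 3, 6, 9, 12, 15, 18, 21, 24, 27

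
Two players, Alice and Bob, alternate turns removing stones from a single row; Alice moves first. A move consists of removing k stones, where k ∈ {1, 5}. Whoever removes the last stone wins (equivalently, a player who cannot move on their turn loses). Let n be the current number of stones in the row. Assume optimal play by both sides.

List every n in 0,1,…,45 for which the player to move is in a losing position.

0, 2, 4, 6, 8, 10, 12, 14, 16, 18, 20, 22, 24, 26, 28, 30, 32, 34, 36, 38, 40, 42, 44

Work bottom-up. With no move the player to move loses. Otherwise the position is W if at least one move leads to an L position for the opponent, and L if every move leads to a W.
n=0: no move → L
n=1: reaches L-position 0 → W
n=2: only reaches 1(W), which is W → L
n=3: reaches L-position 2 → W
n=4: only reaches 3(W), which is W → L
n=5: reaches L-position 4 → W
n=6: only reaches 5(W), 1(W), all W → L
n=7: reaches L-position 6 → W
n=8: only reaches 7(W), 3(W), all W → L
n=9: reaches L-position 8 → W
n=10: only reaches 9(W), 5(W), all W → L
n=11: reaches L-position 10 → W
n=12: only reaches 11(W), 7(W), all W → L
n=13: reaches L-position 12 → W
n=14: only reaches 13(W), 9(W), all W → L
n=15: reaches L-position 14 → W
n=16: only reaches 15(W), 11(W), all W → L
n=17: reaches L-position 16 → W
n=18: only reaches 17(W), 13(W), all W → L
n=19: reaches L-position 18 → W
n=20: only reaches 19(W), 15(W), all W → L
n=21: reaches L-position 20 → W
n=22: only reaches 21(W), 17(W), all W → L
n=23: reaches L-position 22 → W
n=24: only reaches 23(W), 19(W), all W → L
n=25: reaches L-position 24 → W
n=26: only reaches 25(W), 21(W), all W → L
n=27: reaches L-position 26 → W
n=28: only reaches 27(W), 23(W), all W → L
n=29: reaches L-position 28 → W
n=30: only reaches 29(W), 25(W), all W → L
n=31: reaches L-position 30 → W
n=32: only reaches 31(W), 27(W), all W → L
n=33: reaches L-position 32 → W
n=34: only reaches 33(W), 29(W), all W → L
n=35: reaches L-position 34 → W
n=36: only reaches 35(W), 31(W), all W → L
n=37: reaches L-position 36 → W
n=38: only reaches 37(W), 33(W), all W → L
n=39: reaches L-position 38 → W
n=40: only reaches 39(W), 35(W), all W → L
n=41: reaches L-position 40 → W
n=42: only reaches 41(W), 37(W), all W → L
n=43: reaches L-position 42 → W
n=44: only reaches 43(W), 39(W), all W → L
n=45: reaches L-position 44 → W
The losing starting values of n are exactly the entries labelled L in this table (23 of them).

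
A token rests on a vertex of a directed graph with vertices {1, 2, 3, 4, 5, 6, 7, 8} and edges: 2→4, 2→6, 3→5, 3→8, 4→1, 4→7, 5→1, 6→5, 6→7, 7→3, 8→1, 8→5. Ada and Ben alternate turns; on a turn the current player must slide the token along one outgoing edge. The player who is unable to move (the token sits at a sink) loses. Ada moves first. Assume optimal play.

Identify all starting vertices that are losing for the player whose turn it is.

1, 3, 6

Positions with no move are L. A position that does have a move is losing for the player to move precisely when every available move leads to a winning position for the opponent. Fill in the labels:
Every edge goes from a vertex to one that appears earlier in the order 1, 5, 8, 3, 7, 4, 6, 2, so processing vertices in that order labels each vertex after all of its successors.
1: no outgoing edge → L
5: W (go to 1, an L position)
8: W (go to 1, an L position)
3: L (options 8(W), 5(W) are all W)
7: W (go to 3, an L position)
4: W (go to 1, an L position)
6: L (options 7(W), 5(W) are all W)
2: W (go to 6, an L position)
Reading off the rows marked L gives the requested list; there are 3 such vertices.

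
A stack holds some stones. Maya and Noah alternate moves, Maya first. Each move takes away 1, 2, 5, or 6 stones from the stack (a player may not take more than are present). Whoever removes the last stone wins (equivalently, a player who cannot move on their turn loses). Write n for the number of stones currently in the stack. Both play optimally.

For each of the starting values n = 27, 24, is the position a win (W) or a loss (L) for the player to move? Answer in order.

27: W, 24: L

Work bottom-up. With no move the player to move loses. Otherwise the position is W if at least one move leads to an L position for the opponent, and L if every move leads to a W.
n=0: no move → L
n=1: can move to 0, which is L ⇒ W
n=2: can move to 0, which is L ⇒ W
n=3: moves to 2(W), 1(W); every one is W ⇒ L
n=4: can move to 3, which is L ⇒ W
n=5: can move to 3, which is L ⇒ W
n=6: can move to 0, which is L ⇒ W
n=7: moves to 6(W), 5(W), 2(W), 1(W); every one is W ⇒ L
n=8: can move to 7, which is L ⇒ W
n=9: can move to 7, which is L ⇒ W
n=10: moves to 9(W), 8(W), 5(W), 4(W); every one is W ⇒ L
n=11: can move to 10, which is L ⇒ W
n=12: can move to 10, which is L ⇒ W
n=13: can move to 7, which is L ⇒ W
n=14: moves to 13(W), 12(W), 9(W), 8(W); every one is W ⇒ L
n=15: can move to 14, which is L ⇒ W
n=16: can move to 14, which is L ⇒ W
n=17: moves to 16(W), 15(W), 12(W), 11(W); every one is W ⇒ L
n=18: can move to 17, which is L ⇒ W
n=19: can move to 17, which is L ⇒ W
n=20: can move to 14, which is L ⇒ W
n=21: moves to 20(W), 19(W), 16(W), 15(W); every one is W ⇒ L
n=22: can move to 21, which is L ⇒ W
n=23: can move to 21, which is L ⇒ W
n=24: moves to 23(W), 22(W), 19(W), 18(W); every one is W ⇒ L
n=25: can move to 24, which is L ⇒ W
n=26: can move to 24, which is L ⇒ W
n=27: can move to 21, which is L ⇒ W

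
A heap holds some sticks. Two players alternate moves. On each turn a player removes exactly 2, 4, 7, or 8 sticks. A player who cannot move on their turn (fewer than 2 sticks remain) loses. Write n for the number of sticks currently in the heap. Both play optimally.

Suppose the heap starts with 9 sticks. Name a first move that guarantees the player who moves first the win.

Remove 8, leaving 1.

Label each position W (a win for the player to move) or L (a loss). A position with no legal move is L; any other position is W exactly when some move reaches an L, and L when every move reaches a W.
n=0: no move → L
n=1: no move → L
n=2: →0(L), so W
n=3: →1(L), so W
n=4: →0(L), so W
n=5: →1(L), so W
n=6: →4(W), 2(W) — all W, so L
n=7: →0(L), so W
n=8: →6(L), so W
n=9: →1(L), so W
From 9, the L positions reachable in one move are: 1.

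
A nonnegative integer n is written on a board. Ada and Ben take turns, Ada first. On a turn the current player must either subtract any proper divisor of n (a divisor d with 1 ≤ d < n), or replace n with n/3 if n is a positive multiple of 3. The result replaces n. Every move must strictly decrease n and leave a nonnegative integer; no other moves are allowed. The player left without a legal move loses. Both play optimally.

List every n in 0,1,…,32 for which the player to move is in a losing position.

0, 1, 4, 7, 9, 11, 13, 15, 17, 19, 23, 25, 28, 31

Classify positions by backward induction: terminal positions (no move available) are L. From any other position, the mover wins iff some move reaches an L.
n=0: no move → L
n=1: no move → L
n=2: W (go to 1, an L position)
n=3: W (go to 1, an L position)
n=4: L (options 2(W), 3(W) are all W)
n=5: W (go to 4, an L position)
n=6: W (go to 4, an L position)
n=7: L (sole option 6(W) is W)
n=8: W (go to 4, an L position)
n=9: L (options 3(W), 6(W), 8(W) are all W)
n=10: W (go to 9, an L position)
n=11: L (sole option 10(W) is W)
n=12: W (go to 4, an L position)
n=13: L (sole option 12(W) is W)
n=14: W (go to 7, an L position)
n=15: L (options 5(W), 10(W), 12(W), 14(W) are all W)
n=16: W (go to 15, an L position)
n=17: L (sole option 16(W) is W)
n=18: W (go to 9, an L position)
n=19: L (sole option 18(W) is W)
n=20: W (go to 15, an L position)
n=21: W (go to 7, an L position)
n=22: W (go to 11, an L position)
n=23: L (sole option 22(W) is W)
n=24: W (go to 23, an L position)
n=25: L (options 20(W), 24(W) are all W)
n=26: W (go to 13, an L position)
n=27: W (go to 9, an L position)
n=28: L (options 14(W), 21(W), 24(W), 26(W), 27(W) are all W)
n=29: W (go to 28, an L position)
n=30: W (go to 15, an L position)
n=31: L (sole option 30(W) is W)
n=32: W (go to 28, an L position)
Reading off the rows marked L gives the requested list; there are 14 such values of n.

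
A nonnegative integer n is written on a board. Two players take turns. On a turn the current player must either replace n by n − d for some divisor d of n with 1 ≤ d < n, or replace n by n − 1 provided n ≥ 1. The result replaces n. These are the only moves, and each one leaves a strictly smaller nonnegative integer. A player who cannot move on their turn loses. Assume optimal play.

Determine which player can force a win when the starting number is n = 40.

Positions with no move are L. A position that does have a move is losing for the player to move precisely when every available move leads to a winning position for the opponent. Fill in the labels:
n=0: no move → L
n=1: reaches L-position 0 → W
n=2: only reaches 1(W), which is W → L
n=3: reaches L-position 2 → W
n=4: reaches L-position 2 → W
n=5: only reaches 4(W), which is W → L
n=6: reaches L-position 5 → W
n=7: only reaches 6(W), which is W → L
n=8: reaches L-position 7 → W
n=9: only reaches 6(W), 8(W), all W → L
n=10: reaches L-position 5 → W
n=11: only reaches 10(W), which is W → L
n=12: reaches L-position 9 → W
n=13: only reaches 12(W), which is W → L
n=14: reaches L-position 7 → W
n=15: only reaches 10(W), 12(W), 14(W), all W → L
n=16: reaches L-position 15 → W
n=17: only reaches 16(W), which is W → L
n=18: reaches L-position 9 → W
n=19: only reaches 18(W), which is W → L
n=20: reaches L-position 15 → W
n=21: only reaches 14(W), 18(W), 20(W), all W → L
n=22: reaches L-position 11 → W
n=23: only reaches 22(W), which is W → L
n=24: reaches L-position 21 → W
n=25: only reaches 20(W), 24(W), all W → L
n=26: reaches L-position 13 → W
n=27: only reaches 18(W), 24(W), 26(W), all W → L
n=28: reaches L-position 21 → W
n=29: only reaches 28(W), which is W → L
n=30: reaches L-position 15 → W
n=31: only reaches 30(W), which is W → L
n=32: reaches L-position 31 → W
n=33: only reaches 22(W), 30(W), 32(W), all W → L
n=34: reaches L-position 17 → W
n=35: only reaches 28(W), 30(W), 34(W), all W → L
n=36: reaches L-position 27 → W
n=37: only reaches 36(W), which is W → L
n=38: reaches L-position 19 → W
n=39: only reaches 26(W), 36(W), 38(W), all W → L
n=40: reaches L-position 35 → W
From 40 the player to move can move to 35, reaching an L position.

The first player wins.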